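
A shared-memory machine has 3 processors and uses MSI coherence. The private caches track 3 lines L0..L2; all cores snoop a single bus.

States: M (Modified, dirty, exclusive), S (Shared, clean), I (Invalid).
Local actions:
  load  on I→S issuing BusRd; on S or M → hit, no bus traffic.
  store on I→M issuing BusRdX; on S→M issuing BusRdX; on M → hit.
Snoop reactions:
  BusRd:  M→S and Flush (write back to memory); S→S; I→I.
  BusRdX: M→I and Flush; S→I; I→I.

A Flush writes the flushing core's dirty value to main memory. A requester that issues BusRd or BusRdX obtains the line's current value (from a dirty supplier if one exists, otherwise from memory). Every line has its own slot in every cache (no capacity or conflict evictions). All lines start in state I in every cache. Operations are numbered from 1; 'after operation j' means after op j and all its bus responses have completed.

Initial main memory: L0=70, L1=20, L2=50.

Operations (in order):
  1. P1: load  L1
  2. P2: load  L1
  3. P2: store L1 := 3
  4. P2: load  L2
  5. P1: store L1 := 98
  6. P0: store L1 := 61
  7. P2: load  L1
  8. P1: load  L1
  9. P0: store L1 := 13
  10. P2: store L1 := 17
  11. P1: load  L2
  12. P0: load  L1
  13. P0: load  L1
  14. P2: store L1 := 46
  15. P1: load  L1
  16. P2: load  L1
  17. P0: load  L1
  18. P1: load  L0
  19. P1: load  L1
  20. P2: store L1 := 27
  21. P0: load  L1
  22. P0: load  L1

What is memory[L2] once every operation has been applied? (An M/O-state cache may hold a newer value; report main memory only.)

[1] P1: load  L1 | P0:I, P1:S(20), P2:I | bus: BusRd
[2] P2: load  L1 | P0:I, P1:S(20), P2:S(20) | bus: BusRd
[3] P2: store L1 := 3 | P0:I, P1:I, P2:M(3) | bus: BusRdX
[4] P2: load  L2 | P0:I, P1:I, P2:S(50) | bus: BusRd
[5] P1: store L1 := 98 | P0:I, P1:M(98), P2:I | bus: BusRdX,Flush
[6] P0: store L1 := 61 | P0:M(61), P1:I, P2:I | bus: BusRdX,Flush
[7] P2: load  L1 | P0:S(61), P1:I, P2:S(61) | bus: BusRd,Flush
[8] P1: load  L1 | P0:S(61), P1:S(61), P2:S(61) | bus: BusRd
[9] P0: store L1 := 13 | P0:M(13), P1:I, P2:I | bus: BusRdX
[10] P2: store L1 := 17 | P0:I, P1:I, P2:M(17) | bus: BusRdX,Flush
[11] P1: load  L2 | P0:I, P1:S(50), P2:S(50) | bus: BusRd
[12] P0: load  L1 | P0:S(17), P1:I, P2:S(17) | bus: BusRd,Flush
[13] P0: load  L1 | P0:S(17), P1:I, P2:S(17) | bus: none
[14] P2: store L1 := 46 | P0:I, P1:I, P2:M(46) | bus: BusRdX
[15] P1: load  L1 | P0:I, P1:S(46), P2:S(46) | bus: BusRd,Flush
[16] P2: load  L1 | P0:I, P1:S(46), P2:S(46) | bus: none
[17] P0: load  L1 | P0:S(46), P1:S(46), P2:S(46) | bus: BusRd
[18] P1: load  L0 | P0:I, P1:S(70), P2:I | bus: BusRd
[19] P1: load  L1 | P0:S(46), P1:S(46), P2:S(46) | bus: none
[20] P2: store L1 := 27 | P0:I, P1:I, P2:M(27) | bus: BusRdX
[21] P0: load  L1 | P0:S(27), P1:I, P2:S(27) | bus: BusRd,Flush
[22] P0: load  L1 | P0:S(27), P1:I, P2:S(27) | bus: none

memory[L2] = 50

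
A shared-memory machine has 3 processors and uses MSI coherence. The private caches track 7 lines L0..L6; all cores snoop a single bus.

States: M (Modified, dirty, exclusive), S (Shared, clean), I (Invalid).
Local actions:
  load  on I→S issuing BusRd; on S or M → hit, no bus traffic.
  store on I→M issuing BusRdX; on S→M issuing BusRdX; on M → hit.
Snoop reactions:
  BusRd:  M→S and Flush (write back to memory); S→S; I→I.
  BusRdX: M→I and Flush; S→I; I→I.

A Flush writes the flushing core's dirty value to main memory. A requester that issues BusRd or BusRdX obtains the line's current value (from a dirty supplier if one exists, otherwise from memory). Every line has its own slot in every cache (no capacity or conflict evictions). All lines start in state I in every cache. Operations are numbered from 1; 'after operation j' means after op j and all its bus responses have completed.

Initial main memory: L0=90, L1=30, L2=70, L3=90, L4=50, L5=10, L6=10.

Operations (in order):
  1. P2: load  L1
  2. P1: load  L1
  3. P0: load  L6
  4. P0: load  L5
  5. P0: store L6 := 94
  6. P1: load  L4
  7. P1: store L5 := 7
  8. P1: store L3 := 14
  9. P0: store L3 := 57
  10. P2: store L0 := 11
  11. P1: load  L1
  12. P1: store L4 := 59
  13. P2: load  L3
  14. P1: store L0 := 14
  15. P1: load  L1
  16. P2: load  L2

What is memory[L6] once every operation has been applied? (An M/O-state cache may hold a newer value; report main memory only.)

memory[L6] = 10

  op1 P2: load  L1 → I/I/S on L1; bus BusRd; mem=30
  op2 P1: load  L1 → I/S/S on L1; bus BusRd; mem=30
  op3 P0: load  L6 → S/I/I on L6; bus BusRd; mem=10
  op4 P0: load  L5 → S/I/I on L5; bus BusRd; mem=10
  op5 P0: store L6 := 94 → M/I/I on L6; bus BusRdX; mem=10
  op6 P1: load  L4 → I/S/I on L4; bus BusRd; mem=50
  op7 P1: store L5 := 7 → I/M/I on L5; bus BusRdX; mem=10
  op8 P1: store L3 := 14 → I/M/I on L3; bus BusRdX; mem=90
  op9 P0: store L3 := 57 → M/I/I on L3; bus BusRdX Flush; mem=14
  op10 P2: store L0 := 11 → I/I/M on L0; bus BusRdX; mem=90
  op11 P1: load  L1 → I/S/S on L1; bus (none); mem=30
  op12 P1: store L4 := 59 → I/M/I on L4; bus BusRdX; mem=50
  op13 P2: load  L3 → S/I/S on L3; bus BusRd Flush; mem=57
  op14 P1: store L0 := 14 → I/M/I on L0; bus BusRdX Flush; mem=11
  op15 P1: load  L1 → I/S/S on L1; bus (none); mem=30
  op16 P2: load  L2 → I/I/S on L2; bus BusRd; mem=70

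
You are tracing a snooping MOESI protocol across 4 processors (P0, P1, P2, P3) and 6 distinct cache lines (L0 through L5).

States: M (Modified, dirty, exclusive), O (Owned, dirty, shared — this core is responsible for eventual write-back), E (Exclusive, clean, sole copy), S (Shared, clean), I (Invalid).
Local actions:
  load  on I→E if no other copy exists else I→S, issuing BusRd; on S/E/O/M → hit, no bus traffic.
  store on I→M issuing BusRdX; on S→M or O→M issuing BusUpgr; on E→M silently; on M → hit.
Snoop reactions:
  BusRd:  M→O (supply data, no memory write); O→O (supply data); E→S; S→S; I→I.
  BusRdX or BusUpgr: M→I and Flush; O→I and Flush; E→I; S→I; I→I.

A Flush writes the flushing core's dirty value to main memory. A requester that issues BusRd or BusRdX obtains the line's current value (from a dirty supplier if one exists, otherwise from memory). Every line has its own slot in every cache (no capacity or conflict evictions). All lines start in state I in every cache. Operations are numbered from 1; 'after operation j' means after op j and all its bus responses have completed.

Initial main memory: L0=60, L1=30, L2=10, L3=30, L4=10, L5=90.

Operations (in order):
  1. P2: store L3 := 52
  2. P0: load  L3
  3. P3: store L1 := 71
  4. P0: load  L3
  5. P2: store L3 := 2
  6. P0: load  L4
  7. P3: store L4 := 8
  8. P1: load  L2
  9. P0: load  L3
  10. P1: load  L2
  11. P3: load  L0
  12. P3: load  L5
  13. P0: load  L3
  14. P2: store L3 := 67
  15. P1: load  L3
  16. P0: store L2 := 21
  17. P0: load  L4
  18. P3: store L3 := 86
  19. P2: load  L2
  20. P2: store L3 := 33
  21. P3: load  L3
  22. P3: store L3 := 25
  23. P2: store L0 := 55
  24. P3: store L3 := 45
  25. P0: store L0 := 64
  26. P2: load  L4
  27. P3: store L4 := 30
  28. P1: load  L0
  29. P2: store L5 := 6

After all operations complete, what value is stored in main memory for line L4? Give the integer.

memory[L4] = 10

[1] P2: store L3 := 52 | P0:I, P1:I, P2:M(52), P3:I | bus: BusRdX
[2] P0: load  L3 | P0:S(52), P1:I, P2:O(52), P3:I | bus: BusRd
[3] P3: store L1 := 71 | P0:I, P1:I, P2:I, P3:M(71) | bus: BusRdX
[4] P0: load  L3 | P0:S(52), P1:I, P2:O(52), P3:I | bus: none
[5] P2: store L3 := 2 | P0:I, P1:I, P2:M(2), P3:I | bus: BusUpgr
[6] P0: load  L4 | P0:E(10), P1:I, P2:I, P3:I | bus: BusRd
[7] P3: store L4 := 8 | P0:I, P1:I, P2:I, P3:M(8) | bus: BusRdX
[8] P1: load  L2 | P0:I, P1:E(10), P2:I, P3:I | bus: BusRd
[9] P0: load  L3 | P0:S(2), P1:I, P2:O(2), P3:I | bus: BusRd
[10] P1: load  L2 | P0:I, P1:E(10), P2:I, P3:I | bus: none
[11] P3: load  L0 | P0:I, P1:I, P2:I, P3:E(60) | bus: BusRd
[12] P3: load  L5 | P0:I, P1:I, P2:I, P3:E(90) | bus: BusRd
[13] P0: load  L3 | P0:S(2), P1:I, P2:O(2), P3:I | bus: none
[14] P2: store L3 := 67 | P0:I, P1:I, P2:M(67), P3:I | bus: BusUpgr
[15] P1: load  L3 | P0:I, P1:S(67), P2:O(67), P3:I | bus: BusRd
[16] P0: store L2 := 21 | P0:M(21), P1:I, P2:I, P3:I | bus: BusRdX
[17] P0: load  L4 | P0:S(8), P1:I, P2:I, P3:O(8) | bus: BusRd
[18] P3: store L3 := 86 | P0:I, P1:I, P2:I, P3:M(86) | bus: BusRdX,Flush
[19] P2: load  L2 | P0:O(21), P1:I, P2:S(21), P3:I | bus: BusRd
[20] P2: store L3 := 33 | P0:I, P1:I, P2:M(33), P3:I | bus: BusRdX,Flush
[21] P3: load  L3 | P0:I, P1:I, P2:O(33), P3:S(33) | bus: BusRd
[22] P3: store L3 := 25 | P0:I, P1:I, P2:I, P3:M(25) | bus: BusUpgr,Flush
[23] P2: store L0 := 55 | P0:I, P1:I, P2:M(55), P3:I | bus: BusRdX
[24] P3: store L3 := 45 | P0:I, P1:I, P2:I, P3:M(45) | bus: none
[25] P0: store L0 := 64 | P0:M(64), P1:I, P2:I, P3:I | bus: BusRdX,Flush
[26] P2: load  L4 | P0:S(8), P1:I, P2:S(8), P3:O(8) | bus: BusRd
[27] P3: store L4 := 30 | P0:I, P1:I, P2:I, P3:M(30) | bus: BusUpgr
[28] P1: load  L0 | P0:O(64), P1:S(64), P2:I, P3:I | bus: BusRd
[29] P2: store L5 := 6 | P0:I, P1:I, P2:M(6), P3:I | bus: BusRdX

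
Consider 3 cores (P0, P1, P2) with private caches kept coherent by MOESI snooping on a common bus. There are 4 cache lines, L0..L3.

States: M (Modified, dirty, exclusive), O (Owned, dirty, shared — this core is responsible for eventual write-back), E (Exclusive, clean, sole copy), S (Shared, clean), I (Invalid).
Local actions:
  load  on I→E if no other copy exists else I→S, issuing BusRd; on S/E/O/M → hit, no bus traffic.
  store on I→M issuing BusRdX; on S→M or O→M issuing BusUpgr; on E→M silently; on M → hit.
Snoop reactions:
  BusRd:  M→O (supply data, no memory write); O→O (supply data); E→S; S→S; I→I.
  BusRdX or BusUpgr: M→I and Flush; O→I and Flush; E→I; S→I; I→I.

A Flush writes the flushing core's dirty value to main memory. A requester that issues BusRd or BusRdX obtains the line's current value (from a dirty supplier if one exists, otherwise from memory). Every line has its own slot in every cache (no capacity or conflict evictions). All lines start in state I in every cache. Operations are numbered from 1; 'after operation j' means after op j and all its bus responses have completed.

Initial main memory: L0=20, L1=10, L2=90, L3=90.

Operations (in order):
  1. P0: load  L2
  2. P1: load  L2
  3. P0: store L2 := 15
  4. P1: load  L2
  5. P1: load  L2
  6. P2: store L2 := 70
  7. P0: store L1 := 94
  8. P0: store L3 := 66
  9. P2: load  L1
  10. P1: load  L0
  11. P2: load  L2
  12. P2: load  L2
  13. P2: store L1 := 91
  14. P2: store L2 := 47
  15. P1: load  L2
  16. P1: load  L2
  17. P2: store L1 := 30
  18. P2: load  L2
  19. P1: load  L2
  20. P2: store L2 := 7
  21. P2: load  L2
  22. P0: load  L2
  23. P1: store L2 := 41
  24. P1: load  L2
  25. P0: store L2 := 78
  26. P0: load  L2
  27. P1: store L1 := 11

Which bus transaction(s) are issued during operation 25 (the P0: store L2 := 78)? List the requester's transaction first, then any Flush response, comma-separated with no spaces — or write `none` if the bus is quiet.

bus = BusRdX,Flush

1. P0: load  L2  bus=[BusRd]  L2: P0=E P1=I P2=I  mem[L2]=90
2. P1: load  L2  bus=[BusRd]  L2: P0=S P1=S P2=I  mem[L2]=90
3. P0: store L2 := 15  bus=[BusUpgr]  L2: P0=M P1=I P2=I  mem[L2]=90
4. P1: load  L2  bus=[BusRd]  L2: P0=O P1=S P2=I  mem[L2]=90
5. P1: load  L2  bus=[-]  L2: P0=O P1=S P2=I  mem[L2]=90
6. P2: store L2 := 70  bus=[BusRdX,Flush]  L2: P0=I P1=I P2=M  mem[L2]=15
7. P0: store L1 := 94  bus=[BusRdX]  L1: P0=M P1=I P2=I  mem[L1]=10
8. P0: store L3 := 66  bus=[BusRdX]  L3: P0=M P1=I P2=I  mem[L3]=90
9. P2: load  L1  bus=[BusRd]  L1: P0=O P1=I P2=S  mem[L1]=10
10. P1: load  L0  bus=[BusRd]  L0: P0=I P1=E P2=I  mem[L0]=20
11. P2: load  L2  bus=[-]  L2: P0=I P1=I P2=M  mem[L2]=15
12. P2: load  L2  bus=[-]  L2: P0=I P1=I P2=M  mem[L2]=15
13. P2: store L1 := 91  bus=[BusUpgr,Flush]  L1: P0=I P1=I P2=M  mem[L1]=94
14. P2: store L2 := 47  bus=[-]  L2: P0=I P1=I P2=M  mem[L2]=15
15. P1: load  L2  bus=[BusRd]  L2: P0=I P1=S P2=O  mem[L2]=15
16. P1: load  L2  bus=[-]  L2: P0=I P1=S P2=O  mem[L2]=15
17. P2: store L1 := 30  bus=[-]  L1: P0=I P1=I P2=M  mem[L1]=94
18. P2: load  L2  bus=[-]  L2: P0=I P1=S P2=O  mem[L2]=15
19. P1: load  L2  bus=[-]  L2: P0=I P1=S P2=O  mem[L2]=15
20. P2: store L2 := 7  bus=[BusUpgr]  L2: P0=I P1=I P2=M  mem[L2]=15
21. P2: load  L2  bus=[-]  L2: P0=I P1=I P2=M  mem[L2]=15
22. P0: load  L2  bus=[BusRd]  L2: P0=S P1=I P2=O  mem[L2]=15
23. P1: store L2 := 41  bus=[BusRdX,Flush]  L2: P0=I P1=M P2=I  mem[L2]=7
24. P1: load  L2  bus=[-]  L2: P0=I P1=M P2=I  mem[L2]=7
25. P0: store L2 := 78  bus=[BusRdX,Flush]  L2: P0=M P1=I P2=I  mem[L2]=41
26. P0: load  L2  bus=[-]  L2: P0=M P1=I P2=I  mem[L2]=41
27. P1: store L1 := 11  bus=[BusRdX,Flush]  L1: P0=I P1=M P2=I  mem[L1]=30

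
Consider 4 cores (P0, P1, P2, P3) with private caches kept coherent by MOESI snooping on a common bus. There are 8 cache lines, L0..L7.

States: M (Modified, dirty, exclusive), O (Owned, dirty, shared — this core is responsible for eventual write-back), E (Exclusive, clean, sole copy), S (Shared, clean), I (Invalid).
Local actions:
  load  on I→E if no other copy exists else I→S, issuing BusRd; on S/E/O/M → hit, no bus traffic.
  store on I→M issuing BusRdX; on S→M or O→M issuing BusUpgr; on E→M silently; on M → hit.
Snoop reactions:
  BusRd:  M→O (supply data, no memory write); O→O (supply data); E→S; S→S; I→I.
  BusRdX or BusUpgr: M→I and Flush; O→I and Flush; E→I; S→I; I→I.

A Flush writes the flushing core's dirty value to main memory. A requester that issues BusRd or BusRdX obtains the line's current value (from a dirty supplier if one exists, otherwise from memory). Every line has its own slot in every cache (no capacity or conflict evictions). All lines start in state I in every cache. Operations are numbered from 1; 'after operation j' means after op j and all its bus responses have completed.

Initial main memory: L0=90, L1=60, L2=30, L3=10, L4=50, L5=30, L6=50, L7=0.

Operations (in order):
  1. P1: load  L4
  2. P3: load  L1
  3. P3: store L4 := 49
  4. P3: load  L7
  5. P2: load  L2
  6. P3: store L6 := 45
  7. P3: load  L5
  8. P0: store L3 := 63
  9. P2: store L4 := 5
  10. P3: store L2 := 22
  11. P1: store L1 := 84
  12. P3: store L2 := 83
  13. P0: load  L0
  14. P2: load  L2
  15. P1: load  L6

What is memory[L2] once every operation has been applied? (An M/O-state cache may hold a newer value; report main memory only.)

step 1: P1: load  L4  ⟶  IEII  (L4)  txn=BusRd  M[L4]=50
step 2: P3: load  L1  ⟶  IIIE  (L1)  txn=BusRd  M[L1]=60
step 3: P3: store L4 := 49  ⟶  IIIM  (L4)  txn=BusRdX  M[L4]=50
step 4: P3: load  L7  ⟶  IIIE  (L7)  txn=BusRd  M[L7]=0
step 5: P2: load  L2  ⟶  IIEI  (L2)  txn=BusRd  M[L2]=30
step 6: P3: store L6 := 45  ⟶  IIIM  (L6)  txn=BusRdX  M[L6]=50
step 7: P3: load  L5  ⟶  IIIE  (L5)  txn=BusRd  M[L5]=30
step 8: P0: store L3 := 63  ⟶  MIII  (L3)  txn=BusRdX  M[L3]=10
step 9: P2: store L4 := 5  ⟶  IIMI  (L4)  txn=BusRdX+Flush  M[L4]=49
step 10: P3: store L2 := 22  ⟶  IIIM  (L2)  txn=BusRdX  M[L2]=30
step 11: P1: store L1 := 84  ⟶  IMII  (L1)  txn=BusRdX  M[L1]=60
step 12: P3: store L2 := 83  ⟶  IIIM  (L2)  txn=∅  M[L2]=30
step 13: P0: load  L0  ⟶  EIII  (L0)  txn=BusRd  M[L0]=90
step 14: P2: load  L2  ⟶  IISO  (L2)  txn=BusRd  M[L2]=30
step 15: P1: load  L6  ⟶  ISIO  (L6)  txn=BusRd  M[L6]=50

memory[L2] = 30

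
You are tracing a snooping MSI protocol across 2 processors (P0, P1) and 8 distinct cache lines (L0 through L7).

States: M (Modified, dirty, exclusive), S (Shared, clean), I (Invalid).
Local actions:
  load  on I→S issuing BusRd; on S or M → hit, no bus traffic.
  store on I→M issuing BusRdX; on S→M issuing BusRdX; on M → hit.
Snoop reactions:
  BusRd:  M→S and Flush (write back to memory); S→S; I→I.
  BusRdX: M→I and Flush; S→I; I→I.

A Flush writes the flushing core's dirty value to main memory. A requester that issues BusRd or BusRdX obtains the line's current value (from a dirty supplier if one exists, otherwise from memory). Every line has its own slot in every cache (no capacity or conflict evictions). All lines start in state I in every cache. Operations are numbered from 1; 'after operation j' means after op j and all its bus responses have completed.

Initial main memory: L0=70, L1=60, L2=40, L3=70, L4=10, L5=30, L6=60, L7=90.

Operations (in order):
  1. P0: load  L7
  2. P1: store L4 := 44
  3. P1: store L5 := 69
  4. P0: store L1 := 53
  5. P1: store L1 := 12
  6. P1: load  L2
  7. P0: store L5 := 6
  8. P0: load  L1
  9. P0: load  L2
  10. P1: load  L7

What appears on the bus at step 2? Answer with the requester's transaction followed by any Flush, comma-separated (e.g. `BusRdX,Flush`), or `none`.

[1] P0: load  L7 | P0:S(90), P1:I | bus: BusRd
[2] P1: store L4 := 44 | P0:I, P1:M(44) | bus: BusRdX
[3] P1: store L5 := 69 | P0:I, P1:M(69) | bus: BusRdX
[4] P0: store L1 := 53 | P0:M(53), P1:I | bus: BusRdX
[5] P1: store L1 := 12 | P0:I, P1:M(12) | bus: BusRdX,Flush
[6] P1: load  L2 | P0:I, P1:S(40) | bus: BusRd
[7] P0: store L5 := 6 | P0:M(6), P1:I | bus: BusRdX,Flush
[8] P0: load  L1 | P0:S(12), P1:S(12) | bus: BusRd,Flush
[9] P0: load  L2 | P0:S(40), P1:S(40) | bus: BusRd
[10] P1: load  L7 | P0:S(90), P1:S(90) | bus: BusRd

bus = BusRdX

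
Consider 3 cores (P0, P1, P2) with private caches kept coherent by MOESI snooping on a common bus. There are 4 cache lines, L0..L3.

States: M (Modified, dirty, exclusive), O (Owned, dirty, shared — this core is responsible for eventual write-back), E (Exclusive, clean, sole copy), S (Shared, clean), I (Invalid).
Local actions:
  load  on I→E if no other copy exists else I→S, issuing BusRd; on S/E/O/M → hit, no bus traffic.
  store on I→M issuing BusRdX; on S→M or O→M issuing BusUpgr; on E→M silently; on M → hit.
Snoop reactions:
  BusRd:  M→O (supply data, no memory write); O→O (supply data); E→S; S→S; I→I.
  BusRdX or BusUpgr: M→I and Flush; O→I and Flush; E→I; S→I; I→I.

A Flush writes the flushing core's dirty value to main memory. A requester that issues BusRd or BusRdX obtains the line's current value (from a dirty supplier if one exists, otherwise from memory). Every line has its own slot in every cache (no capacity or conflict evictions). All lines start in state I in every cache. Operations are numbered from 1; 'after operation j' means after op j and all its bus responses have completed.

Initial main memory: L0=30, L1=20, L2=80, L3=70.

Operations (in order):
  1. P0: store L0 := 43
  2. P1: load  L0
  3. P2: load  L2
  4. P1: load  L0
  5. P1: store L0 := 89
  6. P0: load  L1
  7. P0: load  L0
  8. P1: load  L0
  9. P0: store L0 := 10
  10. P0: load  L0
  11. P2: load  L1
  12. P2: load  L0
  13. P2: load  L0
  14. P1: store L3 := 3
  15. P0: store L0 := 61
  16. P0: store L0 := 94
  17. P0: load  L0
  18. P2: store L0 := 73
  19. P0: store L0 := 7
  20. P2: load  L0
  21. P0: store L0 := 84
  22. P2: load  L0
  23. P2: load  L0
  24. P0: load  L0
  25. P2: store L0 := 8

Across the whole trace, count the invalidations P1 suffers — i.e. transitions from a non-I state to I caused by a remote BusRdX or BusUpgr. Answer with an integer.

step 1: P0: store L0 := 43  ⟶  MII  (L0)  txn=BusRdX  M[L0]=30
step 2: P1: load  L0  ⟶  OSI  (L0)  txn=BusRd  M[L0]=30
step 3: P2: load  L2  ⟶  IIE  (L2)  txn=BusRd  M[L2]=80
step 4: P1: load  L0  ⟶  OSI  (L0)  txn=∅  M[L0]=30
step 5: P1: store L0 := 89  ⟶  IMI  (L0)  txn=BusUpgr+Flush  M[L0]=43
step 6: P0: load  L1  ⟶  EII  (L1)  txn=BusRd  M[L1]=20
step 7: P0: load  L0  ⟶  SOI  (L0)  txn=BusRd  M[L0]=43
step 8: P1: load  L0  ⟶  SOI  (L0)  txn=∅  M[L0]=43
step 9: P0: store L0 := 10  ⟶  MII  (L0)  txn=BusUpgr+Flush  M[L0]=89
step 10: P0: load  L0  ⟶  MII  (L0)  txn=∅  M[L0]=89
step 11: P2: load  L1  ⟶  SIS  (L1)  txn=BusRd  M[L1]=20
step 12: P2: load  L0  ⟶  OIS  (L0)  txn=BusRd  M[L0]=89
step 13: P2: load  L0  ⟶  OIS  (L0)  txn=∅  M[L0]=89
step 14: P1: store L3 := 3  ⟶  IMI  (L3)  txn=BusRdX  M[L3]=70
step 15: P0: store L0 := 61  ⟶  MII  (L0)  txn=BusUpgr  M[L0]=89
step 16: P0: store L0 := 94  ⟶  MII  (L0)  txn=∅  M[L0]=89
step 17: P0: load  L0  ⟶  MII  (L0)  txn=∅  M[L0]=89
step 18: P2: store L0 := 73  ⟶  IIM  (L0)  txn=BusRdX+Flush  M[L0]=94
step 19: P0: store L0 := 7  ⟶  MII  (L0)  txn=BusRdX+Flush  M[L0]=73
step 20: P2: load  L0  ⟶  OIS  (L0)  txn=BusRd  M[L0]=73
step 21: P0: store L0 := 84  ⟶  MII  (L0)  txn=BusUpgr  M[L0]=73
step 22: P2: load  L0  ⟶  OIS  (L0)  txn=BusRd  M[L0]=73
step 23: P2: load  L0  ⟶  OIS  (L0)  txn=∅  M[L0]=73
step 24: P0: load  L0  ⟶  OIS  (L0)  txn=∅  M[L0]=73
step 25: P2: store L0 := 8  ⟶  IIM  (L0)  txn=BusUpgr+Flush  M[L0]=84

invalidations = 1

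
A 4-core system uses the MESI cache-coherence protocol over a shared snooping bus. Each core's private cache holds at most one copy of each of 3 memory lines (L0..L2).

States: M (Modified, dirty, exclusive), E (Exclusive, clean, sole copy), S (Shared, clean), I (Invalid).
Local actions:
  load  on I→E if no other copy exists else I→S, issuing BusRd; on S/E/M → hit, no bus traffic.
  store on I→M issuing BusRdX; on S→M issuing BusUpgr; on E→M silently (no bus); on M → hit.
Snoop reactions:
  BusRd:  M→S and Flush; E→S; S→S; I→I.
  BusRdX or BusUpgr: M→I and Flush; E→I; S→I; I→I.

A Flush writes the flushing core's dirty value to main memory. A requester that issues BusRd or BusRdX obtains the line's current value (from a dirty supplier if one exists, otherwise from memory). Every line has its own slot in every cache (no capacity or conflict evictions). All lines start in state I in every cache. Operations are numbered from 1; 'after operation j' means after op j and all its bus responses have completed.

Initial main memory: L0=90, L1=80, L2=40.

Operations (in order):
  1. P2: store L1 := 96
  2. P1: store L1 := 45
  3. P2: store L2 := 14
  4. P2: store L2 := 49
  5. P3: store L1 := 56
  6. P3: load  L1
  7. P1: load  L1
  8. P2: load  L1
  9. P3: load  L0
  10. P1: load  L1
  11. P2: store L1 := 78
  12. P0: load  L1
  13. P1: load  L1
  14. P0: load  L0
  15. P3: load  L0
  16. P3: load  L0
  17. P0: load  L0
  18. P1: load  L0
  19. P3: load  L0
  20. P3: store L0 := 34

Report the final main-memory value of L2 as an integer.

  op1 P2: store L1 := 96 → I/I/M/I on L1; bus BusRdX; mem=80
  op2 P1: store L1 := 45 → I/M/I/I on L1; bus BusRdX Flush; mem=96
  op3 P2: store L2 := 14 → I/I/M/I on L2; bus BusRdX; mem=40
  op4 P2: store L2 := 49 → I/I/M/I on L2; bus (none); mem=40
  op5 P3: store L1 := 56 → I/I/I/M on L1; bus BusRdX Flush; mem=45
  op6 P3: load  L1 → I/I/I/M on L1; bus (none); mem=45
  op7 P1: load  L1 → I/S/I/S on L1; bus BusRd Flush; mem=56
  op8 P2: load  L1 → I/S/S/S on L1; bus BusRd; mem=56
  op9 P3: load  L0 → I/I/I/E on L0; bus BusRd; mem=90
  op10 P1: load  L1 → I/S/S/S on L1; bus (none); mem=56
  op11 P2: store L1 := 78 → I/I/M/I on L1; bus BusUpgr; mem=56
  op12 P0: load  L1 → S/I/S/I on L1; bus BusRd Flush; mem=78
  op13 P1: load  L1 → S/S/S/I on L1; bus BusRd; mem=78
  op14 P0: load  L0 → S/I/I/S on L0; bus BusRd; mem=90
  op15 P3: load  L0 → S/I/I/S on L0; bus (none); mem=90
  op16 P3: load  L0 → S/I/I/S on L0; bus (none); mem=90
  op17 P0: load  L0 → S/I/I/S on L0; bus (none); mem=90
  op18 P1: load  L0 → S/S/I/S on L0; bus BusRd; mem=90
  op19 P3: load  L0 → S/S/I/S on L0; bus (none); mem=90
  op20 P3: store L0 := 34 → I/I/I/M on L0; bus BusUpgr; mem=90

memory[L2] = 40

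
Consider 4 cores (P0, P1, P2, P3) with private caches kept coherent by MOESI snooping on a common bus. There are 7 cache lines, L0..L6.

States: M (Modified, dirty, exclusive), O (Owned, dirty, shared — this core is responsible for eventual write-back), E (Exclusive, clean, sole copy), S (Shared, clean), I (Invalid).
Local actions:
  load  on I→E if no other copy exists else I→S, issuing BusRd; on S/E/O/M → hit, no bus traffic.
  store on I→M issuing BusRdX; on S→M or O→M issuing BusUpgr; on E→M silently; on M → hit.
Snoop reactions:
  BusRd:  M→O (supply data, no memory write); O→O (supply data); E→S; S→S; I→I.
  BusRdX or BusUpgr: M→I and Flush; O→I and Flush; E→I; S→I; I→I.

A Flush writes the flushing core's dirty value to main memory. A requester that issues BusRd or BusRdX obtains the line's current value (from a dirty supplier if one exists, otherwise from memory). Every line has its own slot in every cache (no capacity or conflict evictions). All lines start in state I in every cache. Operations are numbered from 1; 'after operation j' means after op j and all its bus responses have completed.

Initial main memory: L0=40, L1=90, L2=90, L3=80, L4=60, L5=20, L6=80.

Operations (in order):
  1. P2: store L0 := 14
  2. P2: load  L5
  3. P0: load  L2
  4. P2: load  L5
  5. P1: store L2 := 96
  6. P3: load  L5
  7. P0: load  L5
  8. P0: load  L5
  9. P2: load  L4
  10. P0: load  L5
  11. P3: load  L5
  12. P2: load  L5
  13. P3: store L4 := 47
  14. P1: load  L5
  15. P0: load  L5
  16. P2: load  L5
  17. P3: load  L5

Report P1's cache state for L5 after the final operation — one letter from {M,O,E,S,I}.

state = S

step 1: P2: store L0 := 14  ⟶  IIMI  (L0)  txn=BusRdX  M[L0]=40
step 2: P2: load  L5  ⟶  IIEI  (L5)  txn=BusRd  M[L5]=20
step 3: P0: load  L2  ⟶  EIII  (L2)  txn=BusRd  M[L2]=90
step 4: P2: load  L5  ⟶  IIEI  (L5)  txn=∅  M[L5]=20
step 5: P1: store L2 := 96  ⟶  IMII  (L2)  txn=BusRdX  M[L2]=90
step 6: P3: load  L5  ⟶  IISS  (L5)  txn=BusRd  M[L5]=20
step 7: P0: load  L5  ⟶  SISS  (L5)  txn=BusRd  M[L5]=20
step 8: P0: load  L5  ⟶  SISS  (L5)  txn=∅  M[L5]=20
step 9: P2: load  L4  ⟶  IIEI  (L4)  txn=BusRd  M[L4]=60
step 10: P0: load  L5  ⟶  SISS  (L5)  txn=∅  M[L5]=20
step 11: P3: load  L5  ⟶  SISS  (L5)  txn=∅  M[L5]=20
step 12: P2: load  L5  ⟶  SISS  (L5)  txn=∅  M[L5]=20
step 13: P3: store L4 := 47  ⟶  IIIM  (L4)  txn=BusRdX  M[L4]=60
step 14: P1: load  L5  ⟶  SSSS  (L5)  txn=BusRd  M[L5]=20
step 15: P0: load  L5  ⟶  SSSS  (L5)  txn=∅  M[L5]=20
step 16: P2: load  L5  ⟶  SSSS  (L5)  txn=∅  M[L5]=20
step 17: P3: load  L5  ⟶  SSSS  (L5)  txn=∅  M[L5]=20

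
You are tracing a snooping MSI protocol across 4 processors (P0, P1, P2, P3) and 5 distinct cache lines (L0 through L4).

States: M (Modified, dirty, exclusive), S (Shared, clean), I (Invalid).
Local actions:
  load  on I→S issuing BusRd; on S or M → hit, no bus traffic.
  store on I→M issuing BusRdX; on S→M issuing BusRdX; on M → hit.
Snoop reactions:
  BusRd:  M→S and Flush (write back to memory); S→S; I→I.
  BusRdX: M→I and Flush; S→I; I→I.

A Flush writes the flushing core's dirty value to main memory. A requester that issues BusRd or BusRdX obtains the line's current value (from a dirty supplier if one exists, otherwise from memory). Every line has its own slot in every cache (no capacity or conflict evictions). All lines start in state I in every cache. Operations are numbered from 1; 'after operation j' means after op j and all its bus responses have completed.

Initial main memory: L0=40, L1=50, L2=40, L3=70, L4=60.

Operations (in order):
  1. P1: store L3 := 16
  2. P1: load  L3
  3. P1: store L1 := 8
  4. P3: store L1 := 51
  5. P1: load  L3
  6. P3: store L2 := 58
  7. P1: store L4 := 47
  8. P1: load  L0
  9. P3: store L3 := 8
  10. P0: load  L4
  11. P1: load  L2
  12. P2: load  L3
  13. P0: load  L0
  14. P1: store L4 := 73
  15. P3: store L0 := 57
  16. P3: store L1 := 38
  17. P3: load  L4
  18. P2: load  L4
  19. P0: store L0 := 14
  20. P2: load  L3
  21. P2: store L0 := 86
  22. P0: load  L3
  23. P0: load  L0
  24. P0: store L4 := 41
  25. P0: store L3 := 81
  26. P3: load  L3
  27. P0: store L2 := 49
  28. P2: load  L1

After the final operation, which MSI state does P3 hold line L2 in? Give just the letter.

  op1 P1: store L3 := 16 → I/M/I/I on L3; bus BusRdX; mem=70
  op2 P1: load  L3 → I/M/I/I on L3; bus (none); mem=70
  op3 P1: store L1 := 8 → I/M/I/I on L1; bus BusRdX; mem=50
  op4 P3: store L1 := 51 → I/I/I/M on L1; bus BusRdX Flush; mem=8
  op5 P1: load  L3 → I/M/I/I on L3; bus (none); mem=70
  op6 P3: store L2 := 58 → I/I/I/M on L2; bus BusRdX; mem=40
  op7 P1: store L4 := 47 → I/M/I/I on L4; bus BusRdX; mem=60
  op8 P1: load  L0 → I/S/I/I on L0; bus BusRd; mem=40
  op9 P3: store L3 := 8 → I/I/I/M on L3; bus BusRdX Flush; mem=16
  op10 P0: load  L4 → S/S/I/I on L4; bus BusRd Flush; mem=47
  op11 P1: load  L2 → I/S/I/S on L2; bus BusRd Flush; mem=58
  op12 P2: load  L3 → I/I/S/S on L3; bus BusRd Flush; mem=8
  op13 P0: load  L0 → S/S/I/I on L0; bus BusRd; mem=40
  op14 P1: store L4 := 73 → I/M/I/I on L4; bus BusRdX; mem=47
  op15 P3: store L0 := 57 → I/I/I/M on L0; bus BusRdX; mem=40
  op16 P3: store L1 := 38 → I/I/I/M on L1; bus (none); mem=8
  op17 P3: load  L4 → I/S/I/S on L4; bus BusRd Flush; mem=73
  op18 P2: load  L4 → I/S/S/S on L4; bus BusRd; mem=73
  op19 P0: store L0 := 14 → M/I/I/I on L0; bus BusRdX Flush; mem=57
  op20 P2: load  L3 → I/I/S/S on L3; bus (none); mem=8
  op21 P2: store L0 := 86 → I/I/M/I on L0; bus BusRdX Flush; mem=14
  op22 P0: load  L3 → S/I/S/S on L3; bus BusRd; mem=8
  op23 P0: load  L0 → S/I/S/I on L0; bus BusRd Flush; mem=86
  op24 P0: store L4 := 41 → M/I/I/I on L4; bus BusRdX; mem=73
  op25 P0: store L3 := 81 → M/I/I/I on L3; bus BusRdX; mem=8
  op26 P3: load  L3 → S/I/I/S on L3; bus BusRd Flush; mem=81
  op27 P0: store L2 := 49 → M/I/I/I on L2; bus BusRdX; mem=58
  op28 P2: load  L1 → I/I/S/S on L1; bus BusRd Flush; mem=38

state = I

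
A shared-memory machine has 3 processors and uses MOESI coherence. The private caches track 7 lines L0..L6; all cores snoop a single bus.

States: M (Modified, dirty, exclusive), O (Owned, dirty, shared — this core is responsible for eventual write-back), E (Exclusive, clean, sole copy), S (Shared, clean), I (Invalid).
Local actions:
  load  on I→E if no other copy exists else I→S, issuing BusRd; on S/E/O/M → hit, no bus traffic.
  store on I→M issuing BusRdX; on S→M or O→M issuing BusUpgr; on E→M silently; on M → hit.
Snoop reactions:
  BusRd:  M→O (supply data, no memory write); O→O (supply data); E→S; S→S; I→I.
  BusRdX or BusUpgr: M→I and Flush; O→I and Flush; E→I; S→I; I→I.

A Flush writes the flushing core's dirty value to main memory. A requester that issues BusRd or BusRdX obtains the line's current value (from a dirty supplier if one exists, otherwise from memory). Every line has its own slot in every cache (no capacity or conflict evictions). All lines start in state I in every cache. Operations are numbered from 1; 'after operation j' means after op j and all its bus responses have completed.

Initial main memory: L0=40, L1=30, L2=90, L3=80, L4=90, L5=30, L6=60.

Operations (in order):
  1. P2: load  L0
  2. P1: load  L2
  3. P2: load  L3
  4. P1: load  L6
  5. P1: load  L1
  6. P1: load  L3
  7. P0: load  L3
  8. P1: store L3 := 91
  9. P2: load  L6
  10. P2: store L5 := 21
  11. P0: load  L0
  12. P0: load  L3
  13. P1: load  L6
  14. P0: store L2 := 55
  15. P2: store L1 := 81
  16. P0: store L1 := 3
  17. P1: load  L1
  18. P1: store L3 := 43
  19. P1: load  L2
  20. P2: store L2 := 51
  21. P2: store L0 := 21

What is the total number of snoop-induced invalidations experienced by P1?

invalidations = 3

1. P2: load  L0  bus=[BusRd]  L0: P0=I P1=I P2=E  mem[L0]=40
2. P1: load  L2  bus=[BusRd]  L2: P0=I P1=E P2=I  mem[L2]=90
3. P2: load  L3  bus=[BusRd]  L3: P0=I P1=I P2=E  mem[L3]=80
4. P1: load  L6  bus=[BusRd]  L6: P0=I P1=E P2=I  mem[L6]=60
5. P1: load  L1  bus=[BusRd]  L1: P0=I P1=E P2=I  mem[L1]=30
6. P1: load  L3  bus=[BusRd]  L3: P0=I P1=S P2=S  mem[L3]=80
7. P0: load  L3  bus=[BusRd]  L3: P0=S P1=S P2=S  mem[L3]=80
8. P1: store L3 := 91  bus=[BusUpgr]  L3: P0=I P1=M P2=I  mem[L3]=80
9. P2: load  L6  bus=[BusRd]  L6: P0=I P1=S P2=S  mem[L6]=60
10. P2: store L5 := 21  bus=[BusRdX]  L5: P0=I P1=I P2=M  mem[L5]=30
11. P0: load  L0  bus=[BusRd]  L0: P0=S P1=I P2=S  mem[L0]=40
12. P0: load  L3  bus=[BusRd]  L3: P0=S P1=O P2=I  mem[L3]=80
13. P1: load  L6  bus=[-]  L6: P0=I P1=S P2=S  mem[L6]=60
14. P0: store L2 := 55  bus=[BusRdX]  L2: P0=M P1=I P2=I  mem[L2]=90
15. P2: store L1 := 81  bus=[BusRdX]  L1: P0=I P1=I P2=M  mem[L1]=30
16. P0: store L1 := 3  bus=[BusRdX,Flush]  L1: P0=M P1=I P2=I  mem[L1]=81
17. P1: load  L1  bus=[BusRd]  L1: P0=O P1=S P2=I  mem[L1]=81
18. P1: store L3 := 43  bus=[BusUpgr]  L3: P0=I P1=M P2=I  mem[L3]=80
19. P1: load  L2  bus=[BusRd]  L2: P0=O P1=S P2=I  mem[L2]=90
20. P2: store L2 := 51  bus=[BusRdX,Flush]  L2: P0=I P1=I P2=M  mem[L2]=55
21. P2: store L0 := 21  bus=[BusUpgr]  L0: P0=I P1=I P2=M  mem[L0]=40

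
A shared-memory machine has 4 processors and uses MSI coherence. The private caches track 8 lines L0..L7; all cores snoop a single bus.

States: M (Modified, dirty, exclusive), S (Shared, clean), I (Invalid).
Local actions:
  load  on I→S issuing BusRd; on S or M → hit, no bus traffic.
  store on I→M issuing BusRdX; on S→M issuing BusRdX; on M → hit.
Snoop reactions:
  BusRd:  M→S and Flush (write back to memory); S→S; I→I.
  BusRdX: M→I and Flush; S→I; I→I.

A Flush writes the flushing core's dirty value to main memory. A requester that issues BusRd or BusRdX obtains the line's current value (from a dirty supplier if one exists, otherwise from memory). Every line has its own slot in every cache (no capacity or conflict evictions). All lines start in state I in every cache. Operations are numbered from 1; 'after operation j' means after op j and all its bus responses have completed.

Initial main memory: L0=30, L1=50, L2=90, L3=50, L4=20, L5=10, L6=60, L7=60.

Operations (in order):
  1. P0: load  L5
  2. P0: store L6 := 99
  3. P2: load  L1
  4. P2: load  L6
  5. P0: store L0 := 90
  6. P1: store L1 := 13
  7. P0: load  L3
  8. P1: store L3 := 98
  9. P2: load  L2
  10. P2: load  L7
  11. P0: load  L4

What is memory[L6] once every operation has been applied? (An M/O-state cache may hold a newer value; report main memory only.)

memory[L6] = 99

step 1: P0: load  L5  ⟶  SIII  (L5)  txn=BusRd  M[L5]=10
step 2: P0: store L6 := 99  ⟶  MIII  (L6)  txn=BusRdX  M[L6]=60
step 3: P2: load  L1  ⟶  IISI  (L1)  txn=BusRd  M[L1]=50
step 4: P2: load  L6  ⟶  SISI  (L6)  txn=BusRd+Flush  M[L6]=99
step 5: P0: store L0 := 90  ⟶  MIII  (L0)  txn=BusRdX  M[L0]=30
step 6: P1: store L1 := 13  ⟶  IMII  (L1)  txn=BusRdX  M[L1]=50
step 7: P0: load  L3  ⟶  SIII  (L3)  txn=BusRd  M[L3]=50
step 8: P1: store L3 := 98  ⟶  IMII  (L3)  txn=BusRdX  M[L3]=50
step 9: P2: load  L2  ⟶  IISI  (L2)  txn=BusRd  M[L2]=90
step 10: P2: load  L7  ⟶  IISI  (L7)  txn=BusRd  M[L7]=60
step 11: P0: load  L4  ⟶  SIII  (L4)  txn=BusRd  M[L4]=20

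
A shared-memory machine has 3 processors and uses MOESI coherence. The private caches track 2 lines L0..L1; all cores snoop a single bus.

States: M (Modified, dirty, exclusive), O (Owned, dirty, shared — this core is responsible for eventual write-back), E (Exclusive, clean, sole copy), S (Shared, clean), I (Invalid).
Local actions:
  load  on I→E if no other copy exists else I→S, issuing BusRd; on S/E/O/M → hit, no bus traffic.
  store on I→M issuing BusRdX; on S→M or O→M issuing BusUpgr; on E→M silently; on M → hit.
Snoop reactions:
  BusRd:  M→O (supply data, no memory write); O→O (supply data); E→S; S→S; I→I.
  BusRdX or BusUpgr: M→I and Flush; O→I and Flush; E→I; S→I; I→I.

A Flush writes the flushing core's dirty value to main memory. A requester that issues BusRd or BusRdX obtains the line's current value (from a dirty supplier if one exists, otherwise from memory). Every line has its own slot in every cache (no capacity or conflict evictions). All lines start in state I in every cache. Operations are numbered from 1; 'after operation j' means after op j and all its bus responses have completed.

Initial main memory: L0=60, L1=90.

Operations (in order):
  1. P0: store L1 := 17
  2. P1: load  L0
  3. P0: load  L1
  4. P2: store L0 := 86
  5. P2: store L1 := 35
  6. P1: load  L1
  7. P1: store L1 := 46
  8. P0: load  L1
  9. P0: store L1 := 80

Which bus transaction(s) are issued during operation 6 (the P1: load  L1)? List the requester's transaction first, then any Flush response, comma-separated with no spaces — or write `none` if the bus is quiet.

bus = BusRd

[1] P0: store L1 := 17 | P0:M(17), P1:I, P2:I | bus: BusRdX
[2] P1: load  L0 | P0:I, P1:E(60), P2:I | bus: BusRd
[3] P0: load  L1 | P0:M(17), P1:I, P2:I | bus: none
[4] P2: store L0 := 86 | P0:I, P1:I, P2:M(86) | bus: BusRdX
[5] P2: store L1 := 35 | P0:I, P1:I, P2:M(35) | bus: BusRdX,Flush
[6] P1: load  L1 | P0:I, P1:S(35), P2:O(35) | bus: BusRd
[7] P1: store L1 := 46 | P0:I, P1:M(46), P2:I | bus: BusUpgr,Flush
[8] P0: load  L1 | P0:S(46), P1:O(46), P2:I | bus: BusRd
[9] P0: store L1 := 80 | P0:M(80), P1:I, P2:I | bus: BusUpgr,Flush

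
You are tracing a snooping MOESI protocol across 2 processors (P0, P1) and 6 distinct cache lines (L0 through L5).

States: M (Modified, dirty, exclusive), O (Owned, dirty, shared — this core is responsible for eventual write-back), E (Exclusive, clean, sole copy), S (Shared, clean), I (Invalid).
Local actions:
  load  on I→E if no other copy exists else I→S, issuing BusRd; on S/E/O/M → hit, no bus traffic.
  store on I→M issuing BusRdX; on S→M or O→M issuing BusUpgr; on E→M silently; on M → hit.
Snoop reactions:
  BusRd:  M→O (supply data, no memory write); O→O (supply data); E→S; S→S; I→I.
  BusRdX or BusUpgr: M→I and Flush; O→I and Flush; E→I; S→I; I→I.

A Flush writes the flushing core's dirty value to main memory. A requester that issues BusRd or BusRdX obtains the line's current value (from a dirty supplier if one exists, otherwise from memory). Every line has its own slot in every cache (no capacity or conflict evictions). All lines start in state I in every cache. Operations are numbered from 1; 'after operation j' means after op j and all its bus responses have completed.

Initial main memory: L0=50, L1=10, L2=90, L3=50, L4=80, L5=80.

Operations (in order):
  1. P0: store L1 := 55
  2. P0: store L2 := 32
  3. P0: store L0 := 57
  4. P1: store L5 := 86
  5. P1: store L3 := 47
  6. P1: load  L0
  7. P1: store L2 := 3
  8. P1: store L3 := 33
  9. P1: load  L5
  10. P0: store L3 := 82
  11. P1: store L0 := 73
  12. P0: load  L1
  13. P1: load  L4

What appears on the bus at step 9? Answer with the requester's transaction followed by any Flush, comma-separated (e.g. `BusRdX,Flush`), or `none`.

[1] P0: store L1 := 55 | P0:M(55), P1:I | bus: BusRdX
[2] P0: store L2 := 32 | P0:M(32), P1:I | bus: BusRdX
[3] P0: store L0 := 57 | P0:M(57), P1:I | bus: BusRdX
[4] P1: store L5 := 86 | P0:I, P1:M(86) | bus: BusRdX
[5] P1: store L3 := 47 | P0:I, P1:M(47) | bus: BusRdX
[6] P1: load  L0 | P0:O(57), P1:S(57) | bus: BusRd
[7] P1: store L2 := 3 | P0:I, P1:M(3) | bus: BusRdX,Flush
[8] P1: store L3 := 33 | P0:I, P1:M(33) | bus: none
[9] P1: load  L5 | P0:I, P1:M(86) | bus: none
[10] P0: store L3 := 82 | P0:M(82), P1:I | bus: BusRdX,Flush
[11] P1: store L0 := 73 | P0:I, P1:M(73) | bus: BusUpgr,Flush
[12] P0: load  L1 | P0:M(55), P1:I | bus: none
[13] P1: load  L4 | P0:I, P1:E(80) | bus: BusRd

bus = none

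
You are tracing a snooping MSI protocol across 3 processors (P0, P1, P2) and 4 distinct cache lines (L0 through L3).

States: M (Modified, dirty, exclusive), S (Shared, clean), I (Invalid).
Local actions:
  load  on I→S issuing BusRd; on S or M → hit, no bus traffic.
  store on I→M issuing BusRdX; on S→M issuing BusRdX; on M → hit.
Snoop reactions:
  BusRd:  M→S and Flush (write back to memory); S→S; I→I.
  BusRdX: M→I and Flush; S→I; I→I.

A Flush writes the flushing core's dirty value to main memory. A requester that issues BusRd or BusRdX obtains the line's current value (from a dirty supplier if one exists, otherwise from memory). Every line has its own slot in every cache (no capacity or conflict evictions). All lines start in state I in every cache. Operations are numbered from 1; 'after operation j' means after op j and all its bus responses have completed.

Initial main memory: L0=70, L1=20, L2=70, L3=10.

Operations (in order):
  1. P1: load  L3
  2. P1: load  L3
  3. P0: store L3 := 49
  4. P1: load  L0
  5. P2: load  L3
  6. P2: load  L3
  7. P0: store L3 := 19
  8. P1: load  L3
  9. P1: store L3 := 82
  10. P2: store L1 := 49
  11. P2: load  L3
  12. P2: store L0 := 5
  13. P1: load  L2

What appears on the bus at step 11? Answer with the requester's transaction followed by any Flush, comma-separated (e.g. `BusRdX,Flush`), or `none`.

  op1 P1: load  L3 → I/S/I on L3; bus BusRd; mem=10
  op2 P1: load  L3 → I/S/I on L3; bus (none); mem=10
  op3 P0: store L3 := 49 → M/I/I on L3; bus BusRdX; mem=10
  op4 P1: load  L0 → I/S/I on L0; bus BusRd; mem=70
  op5 P2: load  L3 → S/I/S on L3; bus BusRd Flush; mem=49
  op6 P2: load  L3 → S/I/S on L3; bus (none); mem=49
  op7 P0: store L3 := 19 → M/I/I on L3; bus BusRdX; mem=49
  op8 P1: load  L3 → S/S/I on L3; bus BusRd Flush; mem=19
  op9 P1: store L3 := 82 → I/M/I on L3; bus BusRdX; mem=19
  op10 P2: store L1 := 49 → I/I/M on L1; bus BusRdX; mem=20
  op11 P2: load  L3 → I/S/S on L3; bus BusRd Flush; mem=82
  op12 P2: store L0 := 5 → I/I/M on L0; bus BusRdX; mem=70
  op13 P1: load  L2 → I/S/I on L2; bus BusRd; mem=70

bus = BusRd,Flush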